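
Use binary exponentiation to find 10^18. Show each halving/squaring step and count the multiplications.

Computing 10^18 by squaring (build up from 10^1; each line after the first costs one multiplication):

10^1 = 10
10^2 = (10^1)^2 = 10^2 = 100
10^4 = (10^2)^2 = 100^2 = 10000
10^8 = (10^4)^2 = 10000^2 = 100000000
10^9 = 10 * 10^8 = 10 * 100000000 = 1000000000
10^18 = (10^9)^2 = 1000000000^2 = 1000000000000000000

Result: 1000000000000000000
Multiplications needed: 5 (5 lines after 10^1)

10^18 = 1000000000000000000. Using exponentiation by squaring, this requires 5 multiplications. The key idea: if the exponent is even, square the half-power; if odd, multiply by the base once.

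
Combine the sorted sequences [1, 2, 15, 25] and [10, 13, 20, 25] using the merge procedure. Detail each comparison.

Merging process:

Compare 1 vs 10: take 1 from left. Merged: [1]
Compare 2 vs 10: take 2 from left. Merged: [1, 2]
Compare 15 vs 10: take 10 from right. Merged: [1, 2, 10]
Compare 15 vs 13: take 13 from right. Merged: [1, 2, 10, 13]
Compare 15 vs 20: take 15 from left. Merged: [1, 2, 10, 13, 15]
Compare 25 vs 20: take 20 from right. Merged: [1, 2, 10, 13, 15, 20]
Compare 25 vs 25: take 25 from left. Merged: [1, 2, 10, 13, 15, 20, 25]
Append remaining from right: [25]. Merged: [1, 2, 10, 13, 15, 20, 25, 25]

Final merged array: [1, 2, 10, 13, 15, 20, 25, 25]
Total comparisons: 7

The merged array is [1, 2, 10, 13, 15, 20, 25, 25], requiring 7 comparisons. The merge step runs in O(n) time where n is the total number of elements.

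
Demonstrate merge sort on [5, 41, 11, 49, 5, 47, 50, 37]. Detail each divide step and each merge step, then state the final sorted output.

Merge sort trace:

Split: [5, 41, 11, 49, 5, 47, 50, 37] -> [5, 41, 11, 49] and [5, 47, 50, 37]
  Split: [5, 41, 11, 49] -> [5, 41] and [11, 49]
    Split: [5, 41] -> [5] and [41]
    Merge: [5] + [41] -> [5, 41]
    Split: [11, 49] -> [11] and [49]
    Merge: [11] + [49] -> [11, 49]
  Merge: [5, 41] + [11, 49] -> [5, 11, 41, 49]
  Split: [5, 47, 50, 37] -> [5, 47] and [50, 37]
    Split: [5, 47] -> [5] and [47]
    Merge: [5] + [47] -> [5, 47]
    Split: [50, 37] -> [50] and [37]
    Merge: [50] + [37] -> [37, 50]
  Merge: [5, 47] + [37, 50] -> [5, 37, 47, 50]
Merge: [5, 11, 41, 49] + [5, 37, 47, 50] -> [5, 5, 11, 37, 41, 47, 49, 50]

Final sorted array: [5, 5, 11, 37, 41, 47, 49, 50]

The merge sort proceeds by recursively splitting the array and merging sorted halves.
After all merges, the sorted array is [5, 5, 11, 37, 41, 47, 49, 50].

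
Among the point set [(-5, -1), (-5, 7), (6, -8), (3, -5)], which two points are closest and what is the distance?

Computing all pairwise distances among 4 points:

d((-5, -1), (-5, 7)) = 8.0
d((-5, -1), (6, -8)) = 13.0384
d((-5, -1), (3, -5)) = 8.9443
d((-5, 7), (6, -8)) = 18.6011
d((-5, 7), (3, -5)) = 14.4222
d((6, -8), (3, -5)) = 4.2426 <-- minimum

Closest pair: (6, -8) and (3, -5) with distance 4.2426

The closest pair is (6, -8) and (3, -5) with Euclidean distance 4.2426. For 4 points, brute-force pairwise comparison is shown above. For large n, the divide-and-conquer algorithm (sort by x, recurse on halves, check the dividing strip) achieves O(n log n).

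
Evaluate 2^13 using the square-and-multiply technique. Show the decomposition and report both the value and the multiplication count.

Computing 2^13 by squaring (build up from 2^1; each line after the first costs one multiplication):

2^1 = 2
2^2 = (2^1)^2 = 2^2 = 4
2^3 = 2 * 2^2 = 2 * 4 = 8
2^6 = (2^3)^2 = 8^2 = 64
2^12 = (2^6)^2 = 64^2 = 4096
2^13 = 2 * 2^12 = 2 * 4096 = 8192

Result: 8192
Multiplications needed: 5 (5 lines after 2^1)

2^13 = 8192. Using exponentiation by squaring, this requires 5 multiplications. The key idea: if the exponent is even, square the half-power; if odd, multiply by the base once.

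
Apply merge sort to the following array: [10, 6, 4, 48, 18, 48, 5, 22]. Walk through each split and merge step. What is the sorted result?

Merge sort trace:

Split: [10, 6, 4, 48, 18, 48, 5, 22] -> [10, 6, 4, 48] and [18, 48, 5, 22]
  Split: [10, 6, 4, 48] -> [10, 6] and [4, 48]
    Split: [10, 6] -> [10] and [6]
    Merge: [10] + [6] -> [6, 10]
    Split: [4, 48] -> [4] and [48]
    Merge: [4] + [48] -> [4, 48]
  Merge: [6, 10] + [4, 48] -> [4, 6, 10, 48]
  Split: [18, 48, 5, 22] -> [18, 48] and [5, 22]
    Split: [18, 48] -> [18] and [48]
    Merge: [18] + [48] -> [18, 48]
    Split: [5, 22] -> [5] and [22]
    Merge: [5] + [22] -> [5, 22]
  Merge: [18, 48] + [5, 22] -> [5, 18, 22, 48]
Merge: [4, 6, 10, 48] + [5, 18, 22, 48] -> [4, 5, 6, 10, 18, 22, 48, 48]

Final sorted array: [4, 5, 6, 10, 18, 22, 48, 48]

The merge sort proceeds by recursively splitting the array and merging sorted halves.
After all merges, the sorted array is [4, 5, 6, 10, 18, 22, 48, 48].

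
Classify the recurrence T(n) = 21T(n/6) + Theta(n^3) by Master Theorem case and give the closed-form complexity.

Master Theorem for T(n) = 21T(n/6) + O(n^3):

a = 21, b = 6, c = 3
log_b(a) = log_6(21) = 1.6992

Case 3: c = 3 > log_6(21) = 1.6992
T(n) = O(n^3) = O(n^3)

For T(n) = 21T(n/6) + O(n^3): log_6(21) = 1.6992. This is Case 3 of the Master Theorem (c > log_b(a), work dominated by root), giving O(n^3).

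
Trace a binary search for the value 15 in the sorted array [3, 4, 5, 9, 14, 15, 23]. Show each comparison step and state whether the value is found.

Binary search for 15 in [3, 4, 5, 9, 14, 15, 23]:

lo=0, hi=6, mid=3, arr[mid]=9 -> 9 < 15, search right half
lo=4, hi=6, mid=5, arr[mid]=15 -> Found target at index 5!

Binary search finds 15 at index 5 after 2 comparisons. The search repeatedly halves the search space by comparing with the middle element.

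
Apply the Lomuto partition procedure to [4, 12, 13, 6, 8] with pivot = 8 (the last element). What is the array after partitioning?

Lomuto partition with pivot = 8:

Initial array: [4, 12, 13, 6, 8]

arr[0]=4 <= 8: swap with position 0, array becomes [4, 12, 13, 6, 8]
arr[1]=12 > 8: no swap
arr[2]=13 > 8: no swap
arr[3]=6 <= 8: swap with position 1, array becomes [4, 6, 13, 12, 8]

Place pivot at position 2: [4, 6, 8, 12, 13]
Pivot position: 2

After partitioning with pivot 8, the array becomes [4, 6, 8, 12, 13]. The pivot is placed at index 2. All elements to the left of the pivot are <= 8, and all elements to the right are > 8.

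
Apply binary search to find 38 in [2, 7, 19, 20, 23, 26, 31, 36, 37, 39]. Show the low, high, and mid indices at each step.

Binary search for 38 in [2, 7, 19, 20, 23, 26, 31, 36, 37, 39]:

lo=0, hi=9, mid=4, arr[mid]=23 -> 23 < 38, search right half
lo=5, hi=9, mid=7, arr[mid]=36 -> 36 < 38, search right half
lo=8, hi=9, mid=8, arr[mid]=37 -> 37 < 38, search right half
lo=9, hi=9, mid=9, arr[mid]=39 -> 39 > 38, search left half
lo=9 > hi=8, target 38 not found

Binary search determines that 38 is not in the array after 4 comparisons. The search space was exhausted without finding the target.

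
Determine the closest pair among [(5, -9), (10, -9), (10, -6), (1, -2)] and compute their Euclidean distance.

Computing all pairwise distances among 4 points:

d((5, -9), (10, -9)) = 5.0
d((5, -9), (10, -6)) = 5.831
d((5, -9), (1, -2)) = 8.0623
d((10, -9), (10, -6)) = 3.0 <-- minimum
d((10, -9), (1, -2)) = 11.4018
d((10, -6), (1, -2)) = 9.8489

Closest pair: (10, -9) and (10, -6) with distance 3.0

The closest pair is (10, -9) and (10, -6) with Euclidean distance 3.0. For 4 points, brute-force pairwise comparison is shown above. For large n, the divide-and-conquer algorithm (sort by x, recurse on halves, check the dividing strip) achieves O(n log n).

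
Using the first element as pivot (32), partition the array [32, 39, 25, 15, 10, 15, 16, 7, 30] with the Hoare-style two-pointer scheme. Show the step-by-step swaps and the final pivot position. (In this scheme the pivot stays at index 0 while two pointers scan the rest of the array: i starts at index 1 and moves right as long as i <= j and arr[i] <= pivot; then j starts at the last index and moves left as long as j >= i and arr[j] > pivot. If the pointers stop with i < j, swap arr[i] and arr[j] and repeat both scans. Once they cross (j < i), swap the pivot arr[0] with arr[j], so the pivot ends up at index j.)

Hoare-style two-pointer partition with pivot = 32:

Initial array: [32, 39, 25, 15, 10, 15, 16, 7, 30]

Pointers start at i = 1, j = 8.
i stops at index 1 (arr[1]=39 > 32), j stops at index 8 (arr[8]=30 <= 32): swap arr[1] and arr[8], array becomes [32, 30, 25, 15, 10, 15, 16, 7, 39]
i ends at 8, j ends at 7: the pointers have crossed (j < i), so scanning stops.

Swap pivot arr[0] with arr[7] to place pivot at position 7: [7, 30, 25, 15, 10, 15, 16, 32, 39]
Pivot position: 7

After partitioning with pivot 32, the array becomes [7, 30, 25, 15, 10, 15, 16, 32, 39]. The pivot is placed at index 7. All elements to the left of the pivot are <= 32, and all elements to the right are > 32.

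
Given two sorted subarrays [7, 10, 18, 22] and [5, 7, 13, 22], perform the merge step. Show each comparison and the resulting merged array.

Merging process:

Compare 7 vs 5: take 5 from right. Merged: [5]
Compare 7 vs 7: take 7 from left. Merged: [5, 7]
Compare 10 vs 7: take 7 from right. Merged: [5, 7, 7]
Compare 10 vs 13: take 10 from left. Merged: [5, 7, 7, 10]
Compare 18 vs 13: take 13 from right. Merged: [5, 7, 7, 10, 13]
Compare 18 vs 22: take 18 from left. Merged: [5, 7, 7, 10, 13, 18]
Compare 22 vs 22: take 22 from left. Merged: [5, 7, 7, 10, 13, 18, 22]
Append remaining from right: [22]. Merged: [5, 7, 7, 10, 13, 18, 22, 22]

Final merged array: [5, 7, 7, 10, 13, 18, 22, 22]
Total comparisons: 7

The merged array is [5, 7, 7, 10, 13, 18, 22, 22], requiring 7 comparisons. The merge step runs in O(n) time where n is the total number of elements.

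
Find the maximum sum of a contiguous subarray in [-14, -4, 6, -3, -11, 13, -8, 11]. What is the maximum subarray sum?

Using Kadane's algorithm on [-14, -4, 6, -3, -11, 13, -8, 11]:

Scanning through the array:
Position 1 (value -4): max_ending_here = -4, max_so_far = -4
Position 2 (value 6): max_ending_here = 6, max_so_far = 6
Position 3 (value -3): max_ending_here = 3, max_so_far = 6
Position 4 (value -11): max_ending_here = -8, max_so_far = 6
Position 5 (value 13): max_ending_here = 13, max_so_far = 13
Position 6 (value -8): max_ending_here = 5, max_so_far = 13
Position 7 (value 11): max_ending_here = 16, max_so_far = 16

Maximum subarray: [13, -8, 11]
Maximum sum: 16

The maximum subarray is [13, -8, 11] with sum 16. This subarray runs from index 5 to index 7.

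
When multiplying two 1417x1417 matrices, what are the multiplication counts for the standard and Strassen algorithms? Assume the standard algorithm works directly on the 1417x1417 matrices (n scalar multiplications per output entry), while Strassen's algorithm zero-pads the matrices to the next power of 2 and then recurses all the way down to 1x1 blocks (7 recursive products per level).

Matrix multiplication for 1417x1417 matrices:

Strassen's algorithm requires power-of-2 dimensions. Pad 1417x1417 to 2048x2048 (next power of 2).

Standard algorithm: 1417^3 = 2845178713 multiplications
Strassen's algorithm: 7^(log2(2048)) = 7^11 = 1977326743 multiplications
Savings: 2845178713 - 1977326743 = 867851970 multiplications

Standard: 2845178713 multiplications (1417^3). Strassen: 1977326743 multiplications (7^11, after padding to 2048x2048). Strassen reduces 8 recursive multiplications to 7 at each level.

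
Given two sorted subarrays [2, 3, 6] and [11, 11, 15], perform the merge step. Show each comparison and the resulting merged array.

Merging process:

Compare 2 vs 11: take 2 from left. Merged: [2]
Compare 3 vs 11: take 3 from left. Merged: [2, 3]
Compare 6 vs 11: take 6 from left. Merged: [2, 3, 6]
Append remaining from right: [11, 11, 15]. Merged: [2, 3, 6, 11, 11, 15]

Final merged array: [2, 3, 6, 11, 11, 15]
Total comparisons: 3

The merged array is [2, 3, 6, 11, 11, 15], requiring 3 comparisons. The merge step runs in O(n) time where n is the total number of elements.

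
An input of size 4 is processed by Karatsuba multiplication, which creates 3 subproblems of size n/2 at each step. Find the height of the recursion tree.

For divide and conquer with division factor 2:

Problem sizes at each level:
Level 0: 4
Level 1: 2
Level 2: 1

The root is level 0 and the size-1 base case is level 2 (the tree spans levels 0 through 2, i.e. 3 levels counting the root), so the depth is the number of divisions: log_2(4) = 2

The recursion tree depth is log_2(4) = 2. At each level, the problem size is divided by 2, so it takes 2 divisions to reduce to a base case of size 1. The algorithm makes 3 recursive calls at each level.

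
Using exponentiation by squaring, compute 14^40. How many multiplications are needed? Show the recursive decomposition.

Computing 14^40 by squaring (build up from 14^1; each line after the first costs one multiplication):

14^1 = 14
14^2 = (14^1)^2 = 14^2 = 196
14^4 = (14^2)^2 = 196^2 = 38416
14^5 = 14 * 14^4 = 14 * 38416 = 537824
14^10 = (14^5)^2 = 537824^2 = 289254654976
14^20 = (14^10)^2 = 289254654976^2 = 83668255425284801560576
14^40 = (14^20)^2 = 83668255425284801560576^2 = 7000376965910699630056503868178506524997451776

Result: 7000376965910699630056503868178506524997451776
Multiplications needed: 6 (6 lines after 14^1)

14^40 = 7000376965910699630056503868178506524997451776. Using exponentiation by squaring, this requires 6 multiplications. The key idea: if the exponent is even, square the half-power; if odd, multiply by the base once.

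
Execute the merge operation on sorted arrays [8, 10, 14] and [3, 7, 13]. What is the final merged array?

Merging process:

Compare 8 vs 3: take 3 from right. Merged: [3]
Compare 8 vs 7: take 7 from right. Merged: [3, 7]
Compare 8 vs 13: take 8 from left. Merged: [3, 7, 8]
Compare 10 vs 13: take 10 from left. Merged: [3, 7, 8, 10]
Compare 14 vs 13: take 13 from right. Merged: [3, 7, 8, 10, 13]
Append remaining from left: [14]. Merged: [3, 7, 8, 10, 13, 14]

Final merged array: [3, 7, 8, 10, 13, 14]
Total comparisons: 5

The merged array is [3, 7, 8, 10, 13, 14], requiring 5 comparisons. The merge step runs in O(n) time where n is the total number of elements.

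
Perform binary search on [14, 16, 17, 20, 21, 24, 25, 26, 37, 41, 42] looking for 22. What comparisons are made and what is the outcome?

Binary search for 22 in [14, 16, 17, 20, 21, 24, 25, 26, 37, 41, 42]:

lo=0, hi=10, mid=5, arr[mid]=24 -> 24 > 22, search left half
lo=0, hi=4, mid=2, arr[mid]=17 -> 17 < 22, search right half
lo=3, hi=4, mid=3, arr[mid]=20 -> 20 < 22, search right half
lo=4, hi=4, mid=4, arr[mid]=21 -> 21 < 22, search right half
lo=5 > hi=4, target 22 not found

Binary search determines that 22 is not in the array after 4 comparisons. The search space was exhausted without finding the target.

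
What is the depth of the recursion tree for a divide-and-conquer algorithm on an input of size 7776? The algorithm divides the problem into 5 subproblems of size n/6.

For divide and conquer with division factor 6:

Problem sizes at each level:
Level 0: 7776
Level 1: 1296
Level 2: 216
Level 3: 36
Level 4: 6
Level 5: 1

The root is level 0 and the size-1 base case is level 5 (the tree spans levels 0 through 5, i.e. 6 levels counting the root), so the depth is the number of divisions: log_6(7776) = 5

The recursion tree depth is log_6(7776) = 5. At each level, the problem size is divided by 6, so it takes 5 divisions to reduce to a base case of size 1. The algorithm makes 5 recursive calls at each level.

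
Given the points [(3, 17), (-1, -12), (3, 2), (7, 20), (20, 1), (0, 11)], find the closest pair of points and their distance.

Computing all pairwise distances among 6 points:

d((3, 17), (-1, -12)) = 29.2746
d((3, 17), (3, 2)) = 15.0
d((3, 17), (7, 20)) = 5.0 <-- minimum
d((3, 17), (20, 1)) = 23.3452
d((3, 17), (0, 11)) = 6.7082
d((-1, -12), (3, 2)) = 14.5602
d((-1, -12), (7, 20)) = 32.9848
d((-1, -12), (20, 1)) = 24.6982
d((-1, -12), (0, 11)) = 23.0217
d((3, 2), (7, 20)) = 18.4391
d((3, 2), (20, 1)) = 17.0294
d((3, 2), (0, 11)) = 9.4868
d((7, 20), (20, 1)) = 23.0217
d((7, 20), (0, 11)) = 11.4018
d((20, 1), (0, 11)) = 22.3607

Closest pair: (3, 17) and (7, 20) with distance 5.0

The closest pair is (3, 17) and (7, 20) with Euclidean distance 5.0. For 6 points, brute-force pairwise comparison is shown above. For large n, the divide-and-conquer algorithm (sort by x, recurse on halves, check the dividing strip) achieves O(n log n).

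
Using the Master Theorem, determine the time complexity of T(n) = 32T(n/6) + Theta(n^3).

Master Theorem for T(n) = 32T(n/6) + O(n^3):

a = 32, b = 6, c = 3
log_b(a) = log_6(32) = 1.9343

Case 3: c = 3 > log_6(32) = 1.9343
T(n) = O(n^3) = O(n^3)

For T(n) = 32T(n/6) + O(n^3): log_6(32) = 1.9343. This is Case 3 of the Master Theorem (c > log_b(a), work dominated by root), giving O(n^3).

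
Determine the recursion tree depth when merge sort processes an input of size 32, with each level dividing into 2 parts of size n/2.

For divide and conquer with division factor 2:

Problem sizes at each level:
Level 0: 32
Level 1: 16
Level 2: 8
Level 3: 4
Level 4: 2
Level 5: 1

The root is level 0 and the size-1 base case is level 5 (the tree spans levels 0 through 5, i.e. 6 levels counting the root), so the depth is the number of divisions: log_2(32) = 5

The recursion tree depth is log_2(32) = 5. At each level, the problem size is divided by 2, so it takes 5 divisions to reduce to a base case of size 1. The algorithm makes 2 recursive calls at each level.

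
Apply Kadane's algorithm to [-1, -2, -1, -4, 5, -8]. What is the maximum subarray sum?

Using Kadane's algorithm on [-1, -2, -1, -4, 5, -8]:

Scanning through the array:
Position 1 (value -2): max_ending_here = -2, max_so_far = -1
Position 2 (value -1): max_ending_here = -1, max_so_far = -1
Position 3 (value -4): max_ending_here = -4, max_so_far = -1
Position 4 (value 5): max_ending_here = 5, max_so_far = 5
Position 5 (value -8): max_ending_here = -3, max_so_far = 5

Maximum subarray: [5]
Maximum sum: 5

The maximum subarray is [5] with sum 5. This subarray runs from index 4 to index 4.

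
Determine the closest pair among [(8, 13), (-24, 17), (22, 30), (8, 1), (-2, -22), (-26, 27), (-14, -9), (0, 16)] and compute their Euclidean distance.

Computing all pairwise distances among 8 points:

d((8, 13), (-24, 17)) = 32.249
d((8, 13), (22, 30)) = 22.0227
d((8, 13), (8, 1)) = 12.0
d((8, 13), (-2, -22)) = 36.4005
d((8, 13), (-26, 27)) = 36.7696
d((8, 13), (-14, -9)) = 31.1127
d((8, 13), (0, 16)) = 8.544 <-- minimum
d((-24, 17), (22, 30)) = 47.8017
d((-24, 17), (8, 1)) = 35.7771
d((-24, 17), (-2, -22)) = 44.7772
d((-24, 17), (-26, 27)) = 10.198
d((-24, 17), (-14, -9)) = 27.8568
d((-24, 17), (0, 16)) = 24.0208
d((22, 30), (8, 1)) = 32.2025
d((22, 30), (-2, -22)) = 57.2713
d((22, 30), (-26, 27)) = 48.0937
d((22, 30), (-14, -9)) = 53.0754
d((22, 30), (0, 16)) = 26.0768
d((8, 1), (-2, -22)) = 25.0799
d((8, 1), (-26, 27)) = 42.8019
d((8, 1), (-14, -9)) = 24.1661
d((8, 1), (0, 16)) = 17.0
d((-2, -22), (-26, 27)) = 54.5619
d((-2, -22), (-14, -9)) = 17.6918
d((-2, -22), (0, 16)) = 38.0526
d((-26, 27), (-14, -9)) = 37.9473
d((-26, 27), (0, 16)) = 28.2312
d((-14, -9), (0, 16)) = 28.6531

Closest pair: (8, 13) and (0, 16) with distance 8.544

The closest pair is (8, 13) and (0, 16) with Euclidean distance 8.544. For 8 points, brute-force pairwise comparison is shown above. For large n, the divide-and-conquer algorithm (sort by x, recurse on halves, check the dividing strip) achieves O(n log n).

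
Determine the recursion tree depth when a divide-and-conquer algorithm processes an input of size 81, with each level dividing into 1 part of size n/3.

For divide and conquer with division factor 3:

Problem sizes at each level:
Level 0: 81
Level 1: 27
Level 2: 9
Level 3: 3
Level 4: 1

The root is level 0 and the size-1 base case is level 4 (the tree spans levels 0 through 4, i.e. 5 levels counting the root), so the depth is the number of divisions: log_3(81) = 4

The recursion tree depth is log_3(81) = 4. At each level, the problem size is divided by 3, so it takes 4 divisions to reduce to a base case of size 1. The algorithm makes 1 recursive call at each level.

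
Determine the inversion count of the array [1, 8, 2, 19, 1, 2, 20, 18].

Finding inversions in [1, 8, 2, 19, 1, 2, 20, 18]:

(1, 2): arr[1]=8 > arr[2]=2
(1, 4): arr[1]=8 > arr[4]=1
(1, 5): arr[1]=8 > arr[5]=2
(2, 4): arr[2]=2 > arr[4]=1
(3, 4): arr[3]=19 > arr[4]=1
(3, 5): arr[3]=19 > arr[5]=2
(3, 7): arr[3]=19 > arr[7]=18
(6, 7): arr[6]=20 > arr[7]=18

Total inversions: 8

The array has 8 inversion(s): (1,2), (1,4), (1,5), (2,4), (3,4), (3,5), (3,7), (6,7). Each pair (i,j) satisfies i < j and arr[i] > arr[j].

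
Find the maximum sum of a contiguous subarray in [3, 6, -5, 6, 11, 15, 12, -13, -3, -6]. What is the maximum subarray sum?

Using Kadane's algorithm on [3, 6, -5, 6, 11, 15, 12, -13, -3, -6]:

Scanning through the array:
Position 1 (value 6): max_ending_here = 9, max_so_far = 9
Position 2 (value -5): max_ending_here = 4, max_so_far = 9
Position 3 (value 6): max_ending_here = 10, max_so_far = 10
Position 4 (value 11): max_ending_here = 21, max_so_far = 21
Position 5 (value 15): max_ending_here = 36, max_so_far = 36
Position 6 (value 12): max_ending_here = 48, max_so_far = 48
Position 7 (value -13): max_ending_here = 35, max_so_far = 48
Position 8 (value -3): max_ending_here = 32, max_so_far = 48
Position 9 (value -6): max_ending_here = 26, max_so_far = 48

Maximum subarray: [3, 6, -5, 6, 11, 15, 12]
Maximum sum: 48

The maximum subarray is [3, 6, -5, 6, 11, 15, 12] with sum 48. This subarray runs from index 0 to index 6.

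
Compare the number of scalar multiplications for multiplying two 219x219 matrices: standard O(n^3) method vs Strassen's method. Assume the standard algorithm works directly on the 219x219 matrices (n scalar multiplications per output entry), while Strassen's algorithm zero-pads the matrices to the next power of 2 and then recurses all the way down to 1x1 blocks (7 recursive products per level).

Matrix multiplication for 219x219 matrices:

Strassen's algorithm requires power-of-2 dimensions. Pad 219x219 to 256x256 (next power of 2).

Standard algorithm: 219^3 = 10503459 multiplications
Strassen's algorithm: 7^(log2(256)) = 7^8 = 5764801 multiplications
Savings: 10503459 - 5764801 = 4738658 multiplications

Standard: 10503459 multiplications (219^3). Strassen: 5764801 multiplications (7^8, after padding to 256x256). Strassen reduces 8 recursive multiplications to 7 at each level.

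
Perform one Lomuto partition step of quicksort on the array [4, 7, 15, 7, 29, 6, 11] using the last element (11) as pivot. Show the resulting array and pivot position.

Lomuto partition with pivot = 11:

Initial array: [4, 7, 15, 7, 29, 6, 11]

arr[0]=4 <= 11: swap with position 0, array becomes [4, 7, 15, 7, 29, 6, 11]
arr[1]=7 <= 11: swap with position 1, array becomes [4, 7, 15, 7, 29, 6, 11]
arr[2]=15 > 11: no swap
arr[3]=7 <= 11: swap with position 2, array becomes [4, 7, 7, 15, 29, 6, 11]
arr[4]=29 > 11: no swap
arr[5]=6 <= 11: swap with position 3, array becomes [4, 7, 7, 6, 29, 15, 11]

Place pivot at position 4: [4, 7, 7, 6, 11, 15, 29]
Pivot position: 4

After partitioning with pivot 11, the array becomes [4, 7, 7, 6, 11, 15, 29]. The pivot is placed at index 4. All elements to the left of the pivot are <= 11, and all elements to the right are > 11.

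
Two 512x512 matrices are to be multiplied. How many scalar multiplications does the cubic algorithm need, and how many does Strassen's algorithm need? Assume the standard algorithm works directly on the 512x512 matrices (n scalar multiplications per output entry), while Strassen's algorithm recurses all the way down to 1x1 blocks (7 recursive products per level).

Matrix multiplication for 512x512 matrices:

Standard algorithm: 512^3 = 134217728 multiplications
Strassen's algorithm: 7^(log2(512)) = 7^9 = 40353607 multiplications
Savings: 134217728 - 40353607 = 93864121 multiplications

Standard: 134217728 multiplications (512^3). Strassen: 40353607 multiplications (7^9). Strassen reduces 8 recursive multiplications to 7 at each level.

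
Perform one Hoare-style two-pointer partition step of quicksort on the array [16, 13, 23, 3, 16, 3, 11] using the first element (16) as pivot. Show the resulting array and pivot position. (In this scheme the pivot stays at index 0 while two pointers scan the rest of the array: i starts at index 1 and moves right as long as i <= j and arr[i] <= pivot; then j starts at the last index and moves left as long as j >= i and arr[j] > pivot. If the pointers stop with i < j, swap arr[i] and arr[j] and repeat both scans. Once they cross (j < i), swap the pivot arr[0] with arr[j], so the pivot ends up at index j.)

Hoare-style two-pointer partition with pivot = 16:

Initial array: [16, 13, 23, 3, 16, 3, 11]

Pointers start at i = 1, j = 6.
i stops at index 2 (arr[2]=23 > 16), j stops at index 6 (arr[6]=11 <= 16): swap arr[2] and arr[6], array becomes [16, 13, 11, 3, 16, 3, 23]
i ends at 6, j ends at 5: the pointers have crossed (j < i), so scanning stops.

Swap pivot arr[0] with arr[5] to place pivot at position 5: [3, 13, 11, 3, 16, 16, 23]
Pivot position: 5

After partitioning with pivot 16, the array becomes [3, 13, 11, 3, 16, 16, 23]. The pivot is placed at index 5. All elements to the left of the pivot are <= 16, and all elements to the right are > 16.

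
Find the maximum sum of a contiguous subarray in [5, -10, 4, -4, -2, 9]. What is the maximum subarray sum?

Using Kadane's algorithm on [5, -10, 4, -4, -2, 9]:

Scanning through the array:
Position 1 (value -10): max_ending_here = -5, max_so_far = 5
Position 2 (value 4): max_ending_here = 4, max_so_far = 5
Position 3 (value -4): max_ending_here = 0, max_so_far = 5
Position 4 (value -2): max_ending_here = -2, max_so_far = 5
Position 5 (value 9): max_ending_here = 9, max_so_far = 9

Maximum subarray: [9]
Maximum sum: 9

The maximum subarray is [9] with sum 9. This subarray runs from index 5 to index 5.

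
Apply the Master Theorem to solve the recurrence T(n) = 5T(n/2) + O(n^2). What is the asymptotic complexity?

Master Theorem for T(n) = 5T(n/2) + O(n^2):

a = 5, b = 2, c = 2
log_b(a) = log_2(5) = 2.3219

Case 1: c = 2 < log_2(5) = 2.3219
T(n) = O(n^(log_2 5))

For T(n) = 5T(n/2) + O(n^2): log_2(5) = 2.3219. This is Case 1 of the Master Theorem (c < log_b(a), work dominated by leaves), giving O(n^(log_2 5)).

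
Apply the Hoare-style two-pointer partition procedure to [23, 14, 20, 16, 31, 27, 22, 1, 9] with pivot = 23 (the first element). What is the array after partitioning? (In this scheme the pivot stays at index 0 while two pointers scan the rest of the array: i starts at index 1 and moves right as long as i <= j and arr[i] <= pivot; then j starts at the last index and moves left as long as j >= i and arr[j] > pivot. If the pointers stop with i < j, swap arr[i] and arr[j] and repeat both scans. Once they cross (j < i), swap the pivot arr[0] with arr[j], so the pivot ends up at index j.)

Hoare-style two-pointer partition with pivot = 23:

Initial array: [23, 14, 20, 16, 31, 27, 22, 1, 9]

Pointers start at i = 1, j = 8.
i stops at index 4 (arr[4]=31 > 23), j stops at index 8 (arr[8]=9 <= 23): swap arr[4] and arr[8], array becomes [23, 14, 20, 16, 9, 27, 22, 1, 31]
i stops at index 5 (arr[5]=27 > 23), j stops at index 7 (arr[7]=1 <= 23): swap arr[5] and arr[7], array becomes [23, 14, 20, 16, 9, 1, 22, 27, 31]
i ends at 7, j ends at 6: the pointers have crossed (j < i), so scanning stops.

Swap pivot arr[0] with arr[6] to place pivot at position 6: [22, 14, 20, 16, 9, 1, 23, 27, 31]
Pivot position: 6

After partitioning with pivot 23, the array becomes [22, 14, 20, 16, 9, 1, 23, 27, 31]. The pivot is placed at index 6. All elements to the left of the pivot are <= 23, and all elements to the right are > 23.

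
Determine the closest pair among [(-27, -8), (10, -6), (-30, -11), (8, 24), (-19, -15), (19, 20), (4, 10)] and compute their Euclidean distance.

Computing all pairwise distances among 7 points:

d((-27, -8), (10, -6)) = 37.054
d((-27, -8), (-30, -11)) = 4.2426 <-- minimum
d((-27, -8), (8, 24)) = 47.4236
d((-27, -8), (-19, -15)) = 10.6301
d((-27, -8), (19, 20)) = 53.8516
d((-27, -8), (4, 10)) = 35.8469
d((10, -6), (-30, -11)) = 40.3113
d((10, -6), (8, 24)) = 30.0666
d((10, -6), (-19, -15)) = 30.3645
d((10, -6), (19, 20)) = 27.5136
d((10, -6), (4, 10)) = 17.088
d((-30, -11), (8, 24)) = 51.6624
d((-30, -11), (-19, -15)) = 11.7047
d((-30, -11), (19, 20)) = 57.9828
d((-30, -11), (4, 10)) = 39.9625
d((8, 24), (-19, -15)) = 47.4342
d((8, 24), (19, 20)) = 11.7047
d((8, 24), (4, 10)) = 14.5602
d((-19, -15), (19, 20)) = 51.6624
d((-19, -15), (4, 10)) = 33.9706
d((19, 20), (4, 10)) = 18.0278

Closest pair: (-27, -8) and (-30, -11) with distance 4.2426

The closest pair is (-27, -8) and (-30, -11) with Euclidean distance 4.2426. For 7 points, brute-force pairwise comparison is shown above. For large n, the divide-and-conquer algorithm (sort by x, recurse on halves, check the dividing strip) achieves O(n log n).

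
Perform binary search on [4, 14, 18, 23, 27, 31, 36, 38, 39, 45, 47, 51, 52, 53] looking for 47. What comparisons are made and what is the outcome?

Binary search for 47 in [4, 14, 18, 23, 27, 31, 36, 38, 39, 45, 47, 51, 52, 53]:

lo=0, hi=13, mid=6, arr[mid]=36 -> 36 < 47, search right half
lo=7, hi=13, mid=10, arr[mid]=47 -> Found target at index 10!

Binary search finds 47 at index 10 after 2 comparisons. The search repeatedly halves the search space by comparing with the middle element.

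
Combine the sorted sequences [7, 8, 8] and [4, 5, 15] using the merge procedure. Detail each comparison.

Merging process:

Compare 7 vs 4: take 4 from right. Merged: [4]
Compare 7 vs 5: take 5 from right. Merged: [4, 5]
Compare 7 vs 15: take 7 from left. Merged: [4, 5, 7]
Compare 8 vs 15: take 8 from left. Merged: [4, 5, 7, 8]
Compare 8 vs 15: take 8 from left. Merged: [4, 5, 7, 8, 8]
Append remaining from right: [15]. Merged: [4, 5, 7, 8, 8, 15]

Final merged array: [4, 5, 7, 8, 8, 15]
Total comparisons: 5

The merged array is [4, 5, 7, 8, 8, 15], requiring 5 comparisons. The merge step runs in O(n) time where n is the total number of elements.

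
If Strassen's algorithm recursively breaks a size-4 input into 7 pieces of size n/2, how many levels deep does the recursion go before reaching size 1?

For divide and conquer with division factor 2:

Problem sizes at each level:
Level 0: 4
Level 1: 2
Level 2: 1

The root is level 0 and the size-1 base case is level 2 (the tree spans levels 0 through 2, i.e. 3 levels counting the root), so the depth is the number of divisions: log_2(4) = 2

The recursion tree depth is log_2(4) = 2. At each level, the problem size is divided by 2, so it takes 2 divisions to reduce to a base case of size 1. The algorithm makes 7 recursive calls at each level.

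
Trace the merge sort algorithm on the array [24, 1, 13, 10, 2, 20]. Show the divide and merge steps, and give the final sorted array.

Merge sort trace:

Split: [24, 1, 13, 10, 2, 20] -> [24, 1, 13] and [10, 2, 20]
  Split: [24, 1, 13] -> [24] and [1, 13]
    Split: [1, 13] -> [1] and [13]
    Merge: [1] + [13] -> [1, 13]
  Merge: [24] + [1, 13] -> [1, 13, 24]
  Split: [10, 2, 20] -> [10] and [2, 20]
    Split: [2, 20] -> [2] and [20]
    Merge: [2] + [20] -> [2, 20]
  Merge: [10] + [2, 20] -> [2, 10, 20]
Merge: [1, 13, 24] + [2, 10, 20] -> [1, 2, 10, 13, 20, 24]

Final sorted array: [1, 2, 10, 13, 20, 24]

The merge sort proceeds by recursively splitting the array and merging sorted halves.
After all merges, the sorted array is [1, 2, 10, 13, 20, 24].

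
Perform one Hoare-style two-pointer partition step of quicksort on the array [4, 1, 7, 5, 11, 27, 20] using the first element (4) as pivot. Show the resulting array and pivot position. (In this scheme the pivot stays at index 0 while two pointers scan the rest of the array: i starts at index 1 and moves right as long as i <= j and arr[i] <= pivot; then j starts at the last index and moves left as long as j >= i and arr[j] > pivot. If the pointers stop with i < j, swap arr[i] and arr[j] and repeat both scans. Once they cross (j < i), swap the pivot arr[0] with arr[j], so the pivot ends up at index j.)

Hoare-style two-pointer partition with pivot = 4:

Initial array: [4, 1, 7, 5, 11, 27, 20]

Pointers start at i = 1, j = 6.
i ends at 2, j ends at 1: the pointers have crossed (j < i), so scanning stops.

Swap pivot arr[0] with arr[1] to place pivot at position 1: [1, 4, 7, 5, 11, 27, 20]
Pivot position: 1

After partitioning with pivot 4, the array becomes [1, 4, 7, 5, 11, 27, 20]. The pivot is placed at index 1. All elements to the left of the pivot are <= 4, and all elements to the right are > 4.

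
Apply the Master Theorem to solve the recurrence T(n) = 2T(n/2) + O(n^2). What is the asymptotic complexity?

Master Theorem for T(n) = 2T(n/2) + O(n^2):

a = 2, b = 2, c = 2
log_b(a) = log_2(2) = 1.0000

Case 3: c = 2 > log_2(2) = 1.0000
T(n) = O(n^2) = O(n^2)

For T(n) = 2T(n/2) + O(n^2): log_2(2) = 1.0000. This is Case 3 of the Master Theorem (c > log_b(a), work dominated by root), giving O(n^2).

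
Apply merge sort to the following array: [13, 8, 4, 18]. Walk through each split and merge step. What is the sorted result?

Merge sort trace:

Split: [13, 8, 4, 18] -> [13, 8] and [4, 18]
  Split: [13, 8] -> [13] and [8]
  Merge: [13] + [8] -> [8, 13]
  Split: [4, 18] -> [4] and [18]
  Merge: [4] + [18] -> [4, 18]
Merge: [8, 13] + [4, 18] -> [4, 8, 13, 18]

Final sorted array: [4, 8, 13, 18]

The merge sort proceeds by recursively splitting the array and merging sorted halves.
After all merges, the sorted array is [4, 8, 13, 18].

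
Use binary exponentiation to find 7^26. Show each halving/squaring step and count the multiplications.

Computing 7^26 by squaring (build up from 7^1; each line after the first costs one multiplication):

7^1 = 7
7^2 = (7^1)^2 = 7^2 = 49
7^3 = 7 * 7^2 = 7 * 49 = 343
7^6 = (7^3)^2 = 343^2 = 117649
7^12 = (7^6)^2 = 117649^2 = 13841287201
7^13 = 7 * 7^12 = 7 * 13841287201 = 96889010407
7^26 = (7^13)^2 = 96889010407^2 = 9387480337647754305649

Result: 9387480337647754305649
Multiplications needed: 6 (6 lines after 7^1)

7^26 = 9387480337647754305649. Using exponentiation by squaring, this requires 6 multiplications. The key idea: if the exponent is even, square the half-power; if odd, multiply by the base once.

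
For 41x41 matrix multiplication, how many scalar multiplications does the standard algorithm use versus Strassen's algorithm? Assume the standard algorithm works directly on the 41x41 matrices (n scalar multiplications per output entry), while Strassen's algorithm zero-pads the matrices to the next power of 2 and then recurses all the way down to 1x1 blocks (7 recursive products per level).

Matrix multiplication for 41x41 matrices:

Strassen's algorithm requires power-of-2 dimensions. Pad 41x41 to 64x64 (next power of 2).

Standard algorithm: 41^3 = 68921 multiplications
Strassen's algorithm: 7^(log2(64)) = 7^6 = 117649 multiplications
Difference: 68921 - 117649 = -48728 (Strassen uses MORE here due to padding overhead — for small or just-over-power-of-2 n, padding can outweigh the per-level savings)

Standard: 68921 multiplications (41^3). Strassen: 117649 multiplications (7^6, after padding to 64x64). Strassen reduces 8 recursive multiplications to 7 at each level.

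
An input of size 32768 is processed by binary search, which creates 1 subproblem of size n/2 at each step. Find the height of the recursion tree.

For divide and conquer with division factor 2:

Problem sizes at each level:
Level 0: 32768
Level 1: 16384
Level 2: 8192
Level 3: 4096
Level 4: 2048
Level 5: 1024
Level 6: 512
Level 7: 256
Level 8: 128
Level 9: 64
Level 10: 32
Level 11: 16
Level 12: 8
Level 13: 4
Level 14: 2
Level 15: 1

The root is level 0 and the size-1 base case is level 15 (the tree spans levels 0 through 15, i.e. 16 levels counting the root), so the depth is the number of divisions: log_2(32768) = 15

The recursion tree depth is log_2(32768) = 15. At each level, the problem size is divided by 2, so it takes 15 divisions to reduce to a base case of size 1. The algorithm makes 1 recursive call at each level.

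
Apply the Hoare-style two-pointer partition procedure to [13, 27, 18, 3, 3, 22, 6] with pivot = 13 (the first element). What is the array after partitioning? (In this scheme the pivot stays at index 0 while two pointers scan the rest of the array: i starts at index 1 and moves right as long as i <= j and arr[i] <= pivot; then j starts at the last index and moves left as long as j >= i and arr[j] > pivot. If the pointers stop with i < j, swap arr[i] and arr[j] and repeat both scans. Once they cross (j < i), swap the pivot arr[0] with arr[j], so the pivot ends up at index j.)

Hoare-style two-pointer partition with pivot = 13:

Initial array: [13, 27, 18, 3, 3, 22, 6]

Pointers start at i = 1, j = 6.
i stops at index 1 (arr[1]=27 > 13), j stops at index 6 (arr[6]=6 <= 13): swap arr[1] and arr[6], array becomes [13, 6, 18, 3, 3, 22, 27]
i stops at index 2 (arr[2]=18 > 13), j stops at index 4 (arr[4]=3 <= 13): swap arr[2] and arr[4], array becomes [13, 6, 3, 3, 18, 22, 27]
i ends at 4, j ends at 3: the pointers have crossed (j < i), so scanning stops.

Swap pivot arr[0] with arr[3] to place pivot at position 3: [3, 6, 3, 13, 18, 22, 27]
Pivot position: 3

After partitioning with pivot 13, the array becomes [3, 6, 3, 13, 18, 22, 27]. The pivot is placed at index 3. All elements to the left of the pivot are <= 13, and all elements to the right are > 13.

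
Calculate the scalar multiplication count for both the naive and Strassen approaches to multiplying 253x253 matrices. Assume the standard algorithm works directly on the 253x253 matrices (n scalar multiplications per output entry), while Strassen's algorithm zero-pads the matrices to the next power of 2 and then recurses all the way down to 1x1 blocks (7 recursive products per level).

Matrix multiplication for 253x253 matrices:

Strassen's algorithm requires power-of-2 dimensions. Pad 253x253 to 256x256 (next power of 2).

Standard algorithm: 253^3 = 16194277 multiplications
Strassen's algorithm: 7^(log2(256)) = 7^8 = 5764801 multiplications
Savings: 16194277 - 5764801 = 10429476 multiplications

Standard: 16194277 multiplications (253^3). Strassen: 5764801 multiplications (7^8, after padding to 256x256). Strassen reduces 8 recursive multiplications to 7 at each level.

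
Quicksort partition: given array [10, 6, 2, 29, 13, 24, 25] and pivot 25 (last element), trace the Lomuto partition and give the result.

Lomuto partition with pivot = 25:

Initial array: [10, 6, 2, 29, 13, 24, 25]

arr[0]=10 <= 25: swap with position 0, array becomes [10, 6, 2, 29, 13, 24, 25]
arr[1]=6 <= 25: swap with position 1, array becomes [10, 6, 2, 29, 13, 24, 25]
arr[2]=2 <= 25: swap with position 2, array becomes [10, 6, 2, 29, 13, 24, 25]
arr[3]=29 > 25: no swap
arr[4]=13 <= 25: swap with position 3, array becomes [10, 6, 2, 13, 29, 24, 25]
arr[5]=24 <= 25: swap with position 4, array becomes [10, 6, 2, 13, 24, 29, 25]

Place pivot at position 5: [10, 6, 2, 13, 24, 25, 29]
Pivot position: 5

After partitioning with pivot 25, the array becomes [10, 6, 2, 13, 24, 25, 29]. The pivot is placed at index 5. All elements to the left of the pivot are <= 25, and all elements to the right are > 25.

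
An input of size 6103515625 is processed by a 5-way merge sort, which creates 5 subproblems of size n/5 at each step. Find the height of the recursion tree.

For divide and conquer with division factor 5:

Problem sizes at each level:
Level 0: 6103515625
Level 1: 1220703125
Level 2: 244140625
Level 3: 48828125
Level 4: 9765625
Level 5: 1953125
Level 6: 390625
Level 7: 78125
Level 8: 15625
Level 9: 3125
Level 10: 625
Level 11: 125
Level 12: 25
Level 13: 5
Level 14: 1

The root is level 0 and the size-1 base case is level 14 (the tree spans levels 0 through 14, i.e. 15 levels counting the root), so the depth is the number of divisions: log_5(6103515625) = 14

The recursion tree depth is log_5(6103515625) = 14. At each level, the problem size is divided by 5, so it takes 14 divisions to reduce to a base case of size 1. The algorithm makes 5 recursive calls at each level.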